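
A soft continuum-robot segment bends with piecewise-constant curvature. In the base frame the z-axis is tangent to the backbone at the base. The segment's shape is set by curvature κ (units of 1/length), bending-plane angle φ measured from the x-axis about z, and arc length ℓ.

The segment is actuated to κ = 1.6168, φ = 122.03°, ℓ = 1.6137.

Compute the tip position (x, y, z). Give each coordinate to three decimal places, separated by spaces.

-0.611 0.976 0.314

θ = κ·ℓ = 1.6168 × 1.6137 = 2.60903 rad
ρ = (1 − cos θ)/κ = (1 − -0.86151)/1.6168 = 1.15135
z = sin θ / κ = 0.50774/1.6168 = 0.31404
x = ρ cos φ = 1.15135 × cos(122.03°) = -0.61064
y = ρ sin φ = 1.15135 × sin(122.03°) = 0.97608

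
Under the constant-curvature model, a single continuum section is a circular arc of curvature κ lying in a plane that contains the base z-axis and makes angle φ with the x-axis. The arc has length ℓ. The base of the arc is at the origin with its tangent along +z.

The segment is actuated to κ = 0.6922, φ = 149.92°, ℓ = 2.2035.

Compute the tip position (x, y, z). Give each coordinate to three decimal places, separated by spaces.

-1.193 0.691 1.443

θ = κ·ℓ = 0.6922 × 2.2035 = 1.52526 rad
ρ = (1 − cos θ)/κ = (1 − 0.04552)/0.6922 = 1.37891
z = sin θ / κ = 0.99896/0.6922 = 1.44317
x = ρ cos φ = 1.37891 × cos(149.92°) = -1.19321
y = ρ sin φ = 1.37891 × sin(149.92°) = 0.69112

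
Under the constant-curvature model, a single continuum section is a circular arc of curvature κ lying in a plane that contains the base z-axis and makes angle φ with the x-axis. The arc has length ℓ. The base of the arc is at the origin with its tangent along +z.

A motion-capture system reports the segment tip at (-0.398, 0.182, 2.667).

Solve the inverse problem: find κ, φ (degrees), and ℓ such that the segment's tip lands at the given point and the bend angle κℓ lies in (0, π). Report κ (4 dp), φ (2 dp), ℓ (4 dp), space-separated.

ρ = √(x²+y²) = √(-0.398² + 0.182²) = 0.43764
φ = atan2(y, x) mod 360° = atan2(0.182, -0.398) = 155.4260°
|p|² = ρ² + z² = 0.43764² + 2.667² = 7.30442
κ = 2ρ / |p|² = 2×0.43764 / 7.30442 = 0.11983
θ = 2·atan2(ρ, z) = 2·atan2(0.43764, 2.667) = 0.32529 rad
ℓ = θ/κ = 0.32529/0.11983 = 2.71462

0.1198 155.43 2.7146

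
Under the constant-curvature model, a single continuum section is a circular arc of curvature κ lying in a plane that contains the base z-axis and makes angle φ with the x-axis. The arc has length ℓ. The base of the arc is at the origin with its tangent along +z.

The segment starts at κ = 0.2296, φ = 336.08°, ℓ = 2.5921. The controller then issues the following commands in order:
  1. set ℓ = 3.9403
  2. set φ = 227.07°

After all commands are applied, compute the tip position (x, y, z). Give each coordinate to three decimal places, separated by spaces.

-1.133 -1.218 3.424

initial: κ=0.2296, φ=336.08°, ℓ=2.5921
cmd 1: set ℓ=3.9403 → (κ,φ,ℓ)=(0.2296,336.08°,3.9403) → tip=(1.5212,-0.6747,3.4244)
cmd 2: set φ=227.07° → (κ,φ,ℓ)=(0.2296,227.07°,3.9403) → tip=(-1.1334,-1.2184,3.4244)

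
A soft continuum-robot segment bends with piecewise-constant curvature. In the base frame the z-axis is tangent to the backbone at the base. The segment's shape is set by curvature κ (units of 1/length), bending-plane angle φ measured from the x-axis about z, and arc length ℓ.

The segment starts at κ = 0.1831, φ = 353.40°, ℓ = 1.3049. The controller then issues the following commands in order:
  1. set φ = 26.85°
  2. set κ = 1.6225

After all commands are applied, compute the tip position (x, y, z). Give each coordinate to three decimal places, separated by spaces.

0.836 0.423 0.527

initial: κ=0.1831, φ=353.40°, ℓ=1.3049
cmd 1: set φ=26.85° → (κ,φ,ℓ)=(0.1831,26.85°,1.3049) → tip=(0.1384,0.0701,1.2925)
cmd 2: set κ=1.6225 → (κ,φ,ℓ)=(1.6225,26.85°,1.3049) → tip=(0.8356,0.4230,0.5266)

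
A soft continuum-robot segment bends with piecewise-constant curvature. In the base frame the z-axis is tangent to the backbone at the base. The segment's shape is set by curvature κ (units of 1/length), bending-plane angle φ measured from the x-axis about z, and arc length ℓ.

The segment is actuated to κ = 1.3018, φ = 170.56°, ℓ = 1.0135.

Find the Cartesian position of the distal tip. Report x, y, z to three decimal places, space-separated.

θ = κ·ℓ = 1.3018 × 1.0135 = 1.31937 rad
ρ = (1 − cos θ)/κ = (1 − 0.24878)/1.3018 = 0.57706
z = sin θ / κ = 0.96856/1.3018 = 0.74402
x = ρ cos φ = 0.57706 × cos(170.56°) = -0.56925
y = ρ sin φ = 0.57706 × sin(170.56°) = 0.09465

-0.569 0.095 0.744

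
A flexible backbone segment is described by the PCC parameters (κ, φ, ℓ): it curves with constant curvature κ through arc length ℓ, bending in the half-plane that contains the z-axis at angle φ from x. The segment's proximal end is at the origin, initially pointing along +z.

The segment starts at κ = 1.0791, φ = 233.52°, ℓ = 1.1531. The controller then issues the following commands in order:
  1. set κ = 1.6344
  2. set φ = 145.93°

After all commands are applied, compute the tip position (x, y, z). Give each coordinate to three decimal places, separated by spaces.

initial: κ=1.0791, φ=233.52°, ℓ=1.1531
cmd 1: set κ=1.6344 → (κ,φ,ℓ)=(1.6344,233.52°,1.1531) → tip=(-0.4761,-0.6438,0.5820)
cmd 2: set φ=145.93° → (κ,φ,ℓ)=(1.6344,145.93°,1.1531) → tip=(-0.6633,0.4486,0.5820)

-0.663 0.449 0.582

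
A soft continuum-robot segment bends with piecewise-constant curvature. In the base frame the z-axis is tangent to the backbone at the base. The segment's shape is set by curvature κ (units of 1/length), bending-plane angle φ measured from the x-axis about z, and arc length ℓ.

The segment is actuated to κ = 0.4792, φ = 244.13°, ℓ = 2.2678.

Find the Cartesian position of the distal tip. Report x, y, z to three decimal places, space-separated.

-0.487 -1.004 1.847

θ = κ·ℓ = 0.4792 × 2.2678 = 1.08673 rad
ρ = (1 − cos θ)/κ = (1 − 0.46538)/0.4792 = 1.11565
z = sin θ / κ = 0.88511/0.4792 = 1.84706
x = ρ cos φ = 1.11565 × cos(244.13°) = -0.48679
y = ρ sin φ = 1.11565 × sin(244.13°) = -1.00384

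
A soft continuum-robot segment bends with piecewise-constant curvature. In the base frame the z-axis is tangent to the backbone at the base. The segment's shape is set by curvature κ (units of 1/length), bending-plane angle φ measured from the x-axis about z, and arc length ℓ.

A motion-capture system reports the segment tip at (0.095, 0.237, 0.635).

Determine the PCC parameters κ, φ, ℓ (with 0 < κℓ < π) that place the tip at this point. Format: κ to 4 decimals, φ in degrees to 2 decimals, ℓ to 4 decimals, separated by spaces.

1.0902 68.16 0.7014

ρ = √(x²+y²) = √(0.095² + 0.237²) = 0.25533
φ = atan2(y, x) mod 360° = atan2(0.237, 0.095) = 68.1569°
|p|² = ρ² + z² = 0.25533² + 0.635² = 0.46842
κ = 2ρ / |p|² = 2×0.25533 / 0.46842 = 1.09018
θ = 2·atan2(ρ, z) = 2·atan2(0.25533, 0.635) = 0.76462 rad
ℓ = θ/κ = 0.76462/1.09018 = 0.70137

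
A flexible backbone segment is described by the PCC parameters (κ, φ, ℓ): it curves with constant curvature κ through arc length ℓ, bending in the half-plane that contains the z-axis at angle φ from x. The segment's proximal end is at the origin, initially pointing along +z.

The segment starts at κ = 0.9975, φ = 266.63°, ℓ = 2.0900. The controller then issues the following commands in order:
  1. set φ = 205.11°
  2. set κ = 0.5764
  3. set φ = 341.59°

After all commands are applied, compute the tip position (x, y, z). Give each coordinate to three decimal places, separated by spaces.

1.057 -0.352 1.620

initial: κ=0.9975, φ=266.63°, ℓ=2.0900
cmd 1: set φ=205.11° → (κ,φ,ℓ)=(0.9975,205.11°,2.0900) → tip=(-1.3541,-0.6346,0.8730)
cmd 2: set κ=0.5764 → (κ,φ,ℓ)=(0.5764,205.11°,2.0900) → tip=(-1.0086,-0.4727,1.6199)
cmd 3: set φ=341.59° → (κ,φ,ℓ)=(0.5764,341.59°,2.0900) → tip=(1.0568,-0.3518,1.6199)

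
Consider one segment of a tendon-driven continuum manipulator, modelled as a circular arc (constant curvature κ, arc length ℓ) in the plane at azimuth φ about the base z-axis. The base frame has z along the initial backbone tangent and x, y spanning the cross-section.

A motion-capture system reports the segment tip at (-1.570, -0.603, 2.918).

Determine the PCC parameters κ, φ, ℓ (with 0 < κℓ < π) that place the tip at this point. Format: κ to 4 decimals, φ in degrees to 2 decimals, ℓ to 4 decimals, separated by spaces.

0.2965 201.01 3.5265

ρ = √(x²+y²) = √(-1.570² + -0.603²) = 1.68182
φ = atan2(y, x) mod 360° = atan2(-0.603, -1.570) = 201.0106°
|p|² = ρ² + z² = 1.68182² + 2.918² = 11.34323
κ = 2ρ / |p|² = 2×1.68182 / 11.34323 = 0.29653
θ = 2·atan2(ρ, z) = 2·atan2(1.68182, 2.918) = 1.04571 rad
ℓ = θ/κ = 1.04571/0.29653 = 3.52647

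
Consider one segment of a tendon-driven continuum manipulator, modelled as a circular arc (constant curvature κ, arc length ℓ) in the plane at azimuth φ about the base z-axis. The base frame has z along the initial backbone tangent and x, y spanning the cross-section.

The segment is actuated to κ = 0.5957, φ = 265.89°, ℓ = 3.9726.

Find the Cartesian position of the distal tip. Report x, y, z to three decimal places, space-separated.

-0.206 -2.870 1.175

θ = κ·ℓ = 0.5957 × 3.9726 = 2.36648 rad
ρ = (1 − cos θ)/κ = (1 − -0.71434)/0.5957 = 2.87786
z = sin θ / κ = 0.69980/0.5957 = 1.17475
x = ρ cos φ = 2.87786 × cos(265.89°) = -0.20626
y = ρ sin φ = 2.87786 × sin(265.89°) = -2.87046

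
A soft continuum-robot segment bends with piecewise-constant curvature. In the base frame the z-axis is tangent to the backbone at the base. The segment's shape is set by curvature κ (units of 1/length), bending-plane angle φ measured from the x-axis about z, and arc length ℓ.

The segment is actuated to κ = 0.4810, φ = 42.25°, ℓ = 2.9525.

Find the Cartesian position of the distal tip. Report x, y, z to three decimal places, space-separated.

θ = κ·ℓ = 0.4810 × 2.9525 = 1.42015 rad
ρ = (1 − cos θ)/κ = (1 − 0.15007)/0.4810 = 1.76700
z = sin θ / κ = 0.98867/0.4810 = 2.05546
x = ρ cos φ = 1.76700 × cos(42.25°) = 1.30796
y = ρ sin φ = 1.76700 × sin(42.25°) = 1.18807

1.308 1.188 2.055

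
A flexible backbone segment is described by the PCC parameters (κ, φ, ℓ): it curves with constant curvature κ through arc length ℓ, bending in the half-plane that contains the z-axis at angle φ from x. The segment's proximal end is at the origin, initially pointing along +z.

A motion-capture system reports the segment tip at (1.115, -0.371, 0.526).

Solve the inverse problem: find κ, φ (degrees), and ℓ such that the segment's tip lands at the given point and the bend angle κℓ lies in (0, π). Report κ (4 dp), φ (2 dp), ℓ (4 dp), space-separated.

ρ = √(x²+y²) = √(1.115² + -0.371²) = 1.17510
φ = atan2(y, x) mod 360° = atan2(-0.371, 1.115) = 341.5959°
|p|² = ρ² + z² = 1.17510² + 0.526² = 1.65754
κ = 2ρ / |p|² = 2×1.17510 / 1.65754 = 1.41789
θ = 2·atan2(ρ, z) = 2·atan2(1.17510, 0.526) = 2.29985 rad
ℓ = θ/κ = 2.29985/1.41789 = 1.62202

1.4179 341.60 1.6220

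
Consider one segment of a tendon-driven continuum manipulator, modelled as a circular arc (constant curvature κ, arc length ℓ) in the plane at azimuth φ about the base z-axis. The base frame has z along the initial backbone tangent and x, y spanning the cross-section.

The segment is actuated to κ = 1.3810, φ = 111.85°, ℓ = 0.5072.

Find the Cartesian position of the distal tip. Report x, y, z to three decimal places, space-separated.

-0.063 0.158 0.467

θ = κ·ℓ = 1.3810 × 0.5072 = 0.70044 rad
ρ = (1 − cos θ)/κ = (1 − 0.76456)/1.3810 = 0.17049
z = sin θ / κ = 0.64456/1.3810 = 0.46673
x = ρ cos φ = 0.17049 × cos(111.85°) = -0.06345
y = ρ sin φ = 0.17049 × sin(111.85°) = 0.15824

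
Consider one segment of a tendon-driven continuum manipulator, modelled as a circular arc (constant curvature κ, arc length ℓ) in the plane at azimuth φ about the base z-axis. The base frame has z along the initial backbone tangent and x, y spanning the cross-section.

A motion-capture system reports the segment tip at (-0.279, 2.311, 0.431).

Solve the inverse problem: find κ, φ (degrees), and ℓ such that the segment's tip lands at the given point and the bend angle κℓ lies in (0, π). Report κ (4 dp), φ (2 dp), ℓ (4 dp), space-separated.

ρ = √(x²+y²) = √(-0.279² + 2.311²) = 2.32778
φ = atan2(y, x) mod 360° = atan2(2.311, -0.279) = 96.8838°
|p|² = ρ² + z² = 2.32778² + 0.431² = 5.60432
κ = 2ρ / |p|² = 2×2.32778 / 5.60432 = 0.83071
θ = 2·atan2(ρ, z) = 2·atan2(2.32778, 0.431) = 2.77543 rad
ℓ = θ/κ = 2.77543/0.83071 = 3.34104

0.8307 96.88 3.3410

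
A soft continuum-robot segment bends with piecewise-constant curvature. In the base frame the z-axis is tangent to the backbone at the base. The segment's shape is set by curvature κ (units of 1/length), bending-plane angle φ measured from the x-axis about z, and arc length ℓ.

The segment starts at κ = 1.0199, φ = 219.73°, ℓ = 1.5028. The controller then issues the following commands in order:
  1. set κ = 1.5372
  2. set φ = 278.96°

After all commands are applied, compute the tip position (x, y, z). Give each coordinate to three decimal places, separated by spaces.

initial: κ=1.0199, φ=219.73°, ℓ=1.5028
cmd 1: set κ=1.5372 → (κ,φ,ℓ)=(1.5372,219.73°,1.5028) → tip=(-0.8374,-0.6960,0.4807)
cmd 2: set φ=278.96° → (κ,φ,ℓ)=(1.5372,278.96°,1.5028) → tip=(0.1696,-1.0756,0.4807)

0.170 -1.076 0.481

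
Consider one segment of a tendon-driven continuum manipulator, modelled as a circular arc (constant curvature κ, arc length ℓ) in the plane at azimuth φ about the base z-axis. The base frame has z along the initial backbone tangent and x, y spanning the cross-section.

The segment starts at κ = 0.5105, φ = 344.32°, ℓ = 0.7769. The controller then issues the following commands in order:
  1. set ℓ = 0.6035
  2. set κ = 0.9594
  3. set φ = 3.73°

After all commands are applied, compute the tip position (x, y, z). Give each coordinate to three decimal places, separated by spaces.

initial: κ=0.5105, φ=344.32°, ℓ=0.7769
cmd 1: set ℓ=0.6035 → (κ,φ,ℓ)=(0.5105,344.32°,0.6035) → tip=(0.0888,-0.0249,0.5940)
cmd 2: set κ=0.9594 → (κ,φ,ℓ)=(0.9594,344.32°,0.6035) → tip=(0.1636,-0.0459,0.5703)
cmd 3: set φ=3.73° → (κ,φ,ℓ)=(0.9594,3.73°,0.6035) → tip=(0.1695,0.0111,0.5703)

0.170 0.011 0.570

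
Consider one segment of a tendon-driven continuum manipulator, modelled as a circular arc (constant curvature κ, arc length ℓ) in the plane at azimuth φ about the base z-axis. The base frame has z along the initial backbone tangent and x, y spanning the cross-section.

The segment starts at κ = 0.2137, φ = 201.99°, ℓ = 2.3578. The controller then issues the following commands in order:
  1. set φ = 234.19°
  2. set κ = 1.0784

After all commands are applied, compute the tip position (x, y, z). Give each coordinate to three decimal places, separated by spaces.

initial: κ=0.2137, φ=201.99°, ℓ=2.3578
cmd 1: set φ=234.19° → (κ,φ,ℓ)=(0.2137,234.19°,2.3578) → tip=(-0.3403,-0.4716,2.2593)
cmd 2: set κ=1.0784 → (κ,φ,ℓ)=(1.0784,234.19°,2.3578) → tip=(-0.9907,-1.3731,0.5228)

-0.991 -1.373 0.523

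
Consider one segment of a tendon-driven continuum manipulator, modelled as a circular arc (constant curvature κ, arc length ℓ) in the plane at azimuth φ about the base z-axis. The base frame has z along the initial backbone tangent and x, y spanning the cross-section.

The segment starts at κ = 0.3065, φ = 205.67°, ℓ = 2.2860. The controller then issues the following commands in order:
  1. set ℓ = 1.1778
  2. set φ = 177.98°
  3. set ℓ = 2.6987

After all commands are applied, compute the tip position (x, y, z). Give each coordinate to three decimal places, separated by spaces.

-1.053 0.037 2.401

initial: κ=0.3065, φ=205.67°, ℓ=2.2860
cmd 1: set ℓ=1.1778 → (κ,φ,ℓ)=(0.3065,205.67°,1.1778) → tip=(-0.1895,-0.0911,1.1524)
cmd 2: set φ=177.98° → (κ,φ,ℓ)=(0.3065,177.98°,1.1778) → tip=(-0.2102,0.0074,1.1524)
cmd 3: set ℓ=2.6987 → (κ,φ,ℓ)=(0.3065,177.98°,2.6987) → tip=(-1.0533,0.0371,2.4013)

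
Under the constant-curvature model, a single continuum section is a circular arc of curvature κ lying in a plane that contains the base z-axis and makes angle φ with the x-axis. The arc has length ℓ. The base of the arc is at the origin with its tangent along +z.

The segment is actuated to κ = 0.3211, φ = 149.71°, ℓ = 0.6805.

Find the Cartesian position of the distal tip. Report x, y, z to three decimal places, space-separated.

-0.064 0.037 0.675

θ = κ·ℓ = 0.3211 × 0.6805 = 0.21851 rad
ρ = (1 − cos θ)/κ = (1 − 0.97622)/0.3211 = 0.07405
z = sin θ / κ = 0.21677/0.3211 = 0.67510
x = ρ cos φ = 0.07405 × cos(149.71°) = -0.06394
y = ρ sin φ = 0.07405 × sin(149.71°) = 0.03735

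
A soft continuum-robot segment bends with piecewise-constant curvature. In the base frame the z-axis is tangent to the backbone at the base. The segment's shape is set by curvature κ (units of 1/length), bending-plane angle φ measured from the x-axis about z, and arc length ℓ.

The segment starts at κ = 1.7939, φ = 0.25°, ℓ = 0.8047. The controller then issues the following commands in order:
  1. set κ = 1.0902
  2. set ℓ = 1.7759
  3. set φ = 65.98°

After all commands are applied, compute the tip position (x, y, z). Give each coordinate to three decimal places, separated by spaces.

0.507 1.137 0.857

initial: κ=1.7939, φ=0.25°, ℓ=0.8047
cmd 1: set κ=1.0902 → (κ,φ,ℓ)=(1.0902,0.25°,0.8047) → tip=(0.3309,0.0014,0.7054)
cmd 2: set ℓ=1.7759 → (κ,φ,ℓ)=(1.0902,0.25°,1.7759) → tip=(1.2449,0.0054,0.8567)
cmd 3: set φ=65.98° → (κ,φ,ℓ)=(1.0902,65.98°,1.7759) → tip=(0.5068,1.1371,0.8567)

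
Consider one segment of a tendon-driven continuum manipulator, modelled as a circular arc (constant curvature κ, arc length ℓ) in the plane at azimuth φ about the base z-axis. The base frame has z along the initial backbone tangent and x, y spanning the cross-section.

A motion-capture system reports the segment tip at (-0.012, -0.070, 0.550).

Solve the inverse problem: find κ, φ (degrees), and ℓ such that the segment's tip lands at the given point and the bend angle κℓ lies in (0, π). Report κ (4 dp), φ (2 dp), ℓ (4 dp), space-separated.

ρ = √(x²+y²) = √(-0.012² + -0.070²) = 0.07102
φ = atan2(y, x) mod 360° = atan2(-0.070, -0.012) = 260.2724°
|p|² = ρ² + z² = 0.07102² + 0.550² = 0.30754
κ = 2ρ / |p|² = 2×0.07102 / 0.30754 = 0.46186
θ = 2·atan2(ρ, z) = 2·atan2(0.07102, 0.550) = 0.25684 rad
ℓ = θ/κ = 0.25684/0.46186 = 0.55609

0.4619 260.27 0.5561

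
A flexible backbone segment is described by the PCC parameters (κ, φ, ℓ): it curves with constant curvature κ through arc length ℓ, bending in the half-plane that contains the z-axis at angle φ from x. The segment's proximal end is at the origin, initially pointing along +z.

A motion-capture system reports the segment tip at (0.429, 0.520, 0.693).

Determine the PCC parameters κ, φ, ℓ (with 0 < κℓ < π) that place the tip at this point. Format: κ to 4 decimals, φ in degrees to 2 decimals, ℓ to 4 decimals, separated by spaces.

1.4425 50.48 1.0698

ρ = √(x²+y²) = √(0.429² + 0.520²) = 0.67412
φ = atan2(y, x) mod 360° = atan2(0.520, 0.429) = 50.4774°
|p|² = ρ² + z² = 0.67412² + 0.693² = 0.93469
κ = 2ρ / |p|² = 2×0.67412 / 0.93469 = 1.44245
θ = 2·atan2(ρ, z) = 2·atan2(0.67412, 0.693) = 1.54318 rad
ℓ = θ/κ = 1.54318/1.44245 = 1.06983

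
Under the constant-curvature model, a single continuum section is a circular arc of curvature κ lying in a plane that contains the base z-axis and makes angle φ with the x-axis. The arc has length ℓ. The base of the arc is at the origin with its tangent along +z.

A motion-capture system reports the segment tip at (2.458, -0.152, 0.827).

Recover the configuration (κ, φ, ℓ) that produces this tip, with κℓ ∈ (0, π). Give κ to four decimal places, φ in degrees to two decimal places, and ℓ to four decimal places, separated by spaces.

ρ = √(x²+y²) = √(2.458² + -0.152²) = 2.46270
φ = atan2(y, x) mod 360° = atan2(-0.152, 2.458) = 356.4614°
|p|² = ρ² + z² = 2.46270² + 0.827² = 6.74880
κ = 2ρ / |p|² = 2×2.46270 / 6.74880 = 0.72982
θ = 2·atan2(ρ, z) = 2·atan2(2.46270, 0.827) = 2.49364 rad
ℓ = θ/κ = 2.49364/0.72982 = 3.41679

0.7298 356.46 3.4168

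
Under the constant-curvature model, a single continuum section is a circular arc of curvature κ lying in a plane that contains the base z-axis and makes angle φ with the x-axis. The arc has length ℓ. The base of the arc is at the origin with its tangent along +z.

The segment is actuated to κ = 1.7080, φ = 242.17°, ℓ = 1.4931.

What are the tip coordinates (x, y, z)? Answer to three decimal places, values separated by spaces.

-0.500 -0.948 0.326

θ = κ·ℓ = 1.7080 × 1.4931 = 2.55021 rad
ρ = (1 − cos θ)/κ = (1 − -0.83017)/1.7080 = 1.07153
z = sin θ / κ = 0.55751/1.7080 = 0.32641
x = ρ cos φ = 1.07153 × cos(242.17°) = -0.50024
y = ρ sin φ = 1.07153 × sin(242.17°) = -0.94759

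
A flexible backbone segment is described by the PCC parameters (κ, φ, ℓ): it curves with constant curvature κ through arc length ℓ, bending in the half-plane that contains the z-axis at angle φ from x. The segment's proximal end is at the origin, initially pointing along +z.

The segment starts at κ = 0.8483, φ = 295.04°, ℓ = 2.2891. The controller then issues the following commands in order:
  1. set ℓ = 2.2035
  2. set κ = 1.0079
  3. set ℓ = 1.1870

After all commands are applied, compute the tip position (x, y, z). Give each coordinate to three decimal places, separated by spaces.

0.266 -0.570 0.923

initial: κ=0.8483, φ=295.04°, ℓ=2.2891
cmd 1: set ℓ=2.2035 → (κ,φ,ℓ)=(0.8483,295.04°,2.2035) → tip=(0.6456,-1.3821,1.1267)
cmd 2: set κ=1.0079 → (κ,φ,ℓ)=(1.0079,295.04°,2.2035) → tip=(0.6741,-1.4430,0.7898)
cmd 3: set ℓ=1.1870 → (κ,φ,ℓ)=(1.0079,295.04°,1.1870) → tip=(0.2664,-0.5702,0.9234)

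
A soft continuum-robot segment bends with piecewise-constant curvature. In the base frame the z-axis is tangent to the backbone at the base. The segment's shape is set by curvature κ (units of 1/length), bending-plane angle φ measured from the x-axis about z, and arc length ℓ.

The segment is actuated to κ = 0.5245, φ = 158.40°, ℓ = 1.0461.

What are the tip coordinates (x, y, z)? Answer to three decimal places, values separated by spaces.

θ = κ·ℓ = 0.5245 × 1.0461 = 0.54868 rad
ρ = (1 − cos θ)/κ = (1 − 0.85321)/0.5245 = 0.27986
z = sin θ / κ = 0.52156/0.5245 = 0.99440
x = ρ cos φ = 0.27986 × cos(158.40°) = -0.26021
y = ρ sin φ = 0.27986 × sin(158.40°) = 0.10302

-0.260 0.103 0.994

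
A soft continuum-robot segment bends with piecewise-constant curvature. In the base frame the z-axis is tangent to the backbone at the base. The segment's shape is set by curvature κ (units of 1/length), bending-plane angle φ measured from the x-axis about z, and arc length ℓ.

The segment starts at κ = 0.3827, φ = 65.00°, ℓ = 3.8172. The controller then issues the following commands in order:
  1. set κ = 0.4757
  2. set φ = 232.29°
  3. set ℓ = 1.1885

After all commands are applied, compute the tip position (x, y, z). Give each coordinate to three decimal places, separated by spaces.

initial: κ=0.3827, φ=65.00°, ℓ=3.8172
cmd 1: set κ=0.4757 → (κ,φ,ℓ)=(0.4757,65.00°,3.8172) → tip=(1.1039,2.3674,2.0394)
cmd 2: set φ=232.29° → (κ,φ,ℓ)=(0.4757,232.29°,3.8172) → tip=(-1.5978,-2.0665,2.0394)
cmd 3: set ℓ=1.1885 → (κ,φ,ℓ)=(0.4757,232.29°,1.1885) → tip=(-0.2001,-0.2588,1.1262)

-0.200 -0.259 1.126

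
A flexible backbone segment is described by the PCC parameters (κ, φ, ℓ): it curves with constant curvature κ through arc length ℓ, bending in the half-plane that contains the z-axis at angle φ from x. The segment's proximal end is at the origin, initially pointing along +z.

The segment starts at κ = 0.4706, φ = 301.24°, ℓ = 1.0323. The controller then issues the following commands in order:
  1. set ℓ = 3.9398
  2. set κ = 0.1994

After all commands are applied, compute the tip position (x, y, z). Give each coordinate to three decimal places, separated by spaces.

0.762 -1.256 3.547

initial: κ=0.4706, φ=301.24°, ℓ=1.0323
cmd 1: set ℓ=3.9398 → (κ,φ,ℓ)=(0.4706,301.24°,3.9398) → tip=(1.4101,-2.3246,2.0403)
cmd 2: set κ=0.1994 → (κ,φ,ℓ)=(0.1994,301.24°,3.9398) → tip=(0.7622,-1.2565,3.5469)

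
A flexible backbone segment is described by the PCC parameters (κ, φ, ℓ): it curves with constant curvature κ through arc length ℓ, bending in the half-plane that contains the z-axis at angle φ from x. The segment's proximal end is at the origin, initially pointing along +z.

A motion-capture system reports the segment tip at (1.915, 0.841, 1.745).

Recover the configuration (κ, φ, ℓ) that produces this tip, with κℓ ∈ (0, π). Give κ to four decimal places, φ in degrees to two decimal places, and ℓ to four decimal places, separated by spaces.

0.5638 23.71 3.1057

ρ = √(x²+y²) = √(1.915² + 0.841²) = 2.09153
φ = atan2(y, x) mod 360° = atan2(0.841, 1.915) = 23.7094°
|p|² = ρ² + z² = 2.09153² + 1.745² = 7.41953
κ = 2ρ / |p|² = 2×2.09153 / 7.41953 = 0.56379
θ = 2·atan2(ρ, z) = 2·atan2(2.09153, 1.745) = 1.75096 rad
ℓ = θ/κ = 1.75096/0.56379 = 3.10568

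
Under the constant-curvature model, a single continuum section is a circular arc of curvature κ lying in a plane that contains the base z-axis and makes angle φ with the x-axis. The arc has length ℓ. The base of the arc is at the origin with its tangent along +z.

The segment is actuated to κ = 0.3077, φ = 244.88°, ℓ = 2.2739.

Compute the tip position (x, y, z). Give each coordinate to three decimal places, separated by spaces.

-0.324 -0.691 2.093

θ = κ·ℓ = 0.3077 × 2.2739 = 0.69968 rad
ρ = (1 − cos θ)/κ = (1 − 0.76505)/0.3077 = 0.76357
z = sin θ / κ = 0.64397/0.3077 = 2.09286
x = ρ cos φ = 0.76357 × cos(244.88°) = -0.32415
y = ρ sin φ = 0.76357 × sin(244.88°) = -0.69135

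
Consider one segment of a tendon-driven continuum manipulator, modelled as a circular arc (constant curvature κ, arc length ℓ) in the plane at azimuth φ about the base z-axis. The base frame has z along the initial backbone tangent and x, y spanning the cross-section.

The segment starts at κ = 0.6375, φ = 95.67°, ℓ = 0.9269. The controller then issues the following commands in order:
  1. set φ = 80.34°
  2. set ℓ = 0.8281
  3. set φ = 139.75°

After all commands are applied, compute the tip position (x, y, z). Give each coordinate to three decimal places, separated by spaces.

-0.163 0.138 0.790

initial: κ=0.6375, φ=95.67°, ℓ=0.9269
cmd 1: set φ=80.34° → (κ,φ,ℓ)=(0.6375,80.34°,0.9269) → tip=(0.0446,0.2622,0.8739)
cmd 2: set ℓ=0.8281 → (κ,φ,ℓ)=(0.6375,80.34°,0.8281) → tip=(0.0358,0.2105,0.7902)
cmd 3: set φ=139.75° → (κ,φ,ℓ)=(0.6375,139.75°,0.8281) → tip=(-0.1630,0.1380,0.7902)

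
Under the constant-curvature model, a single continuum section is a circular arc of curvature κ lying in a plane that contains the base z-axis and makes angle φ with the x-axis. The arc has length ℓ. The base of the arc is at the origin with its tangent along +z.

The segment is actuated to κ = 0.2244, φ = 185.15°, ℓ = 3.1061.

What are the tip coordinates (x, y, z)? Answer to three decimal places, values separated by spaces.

θ = κ·ℓ = 0.2244 × 3.1061 = 0.69701 rad
ρ = (1 − cos θ)/κ = (1 − 0.76677)/0.2244 = 1.03937
z = sin θ / κ = 0.64193/0.2244 = 2.86064
x = ρ cos φ = 1.03937 × cos(185.15°) = -1.03517
y = ρ sin φ = 1.03937 × sin(185.15°) = -0.09330

-1.035 -0.093 2.861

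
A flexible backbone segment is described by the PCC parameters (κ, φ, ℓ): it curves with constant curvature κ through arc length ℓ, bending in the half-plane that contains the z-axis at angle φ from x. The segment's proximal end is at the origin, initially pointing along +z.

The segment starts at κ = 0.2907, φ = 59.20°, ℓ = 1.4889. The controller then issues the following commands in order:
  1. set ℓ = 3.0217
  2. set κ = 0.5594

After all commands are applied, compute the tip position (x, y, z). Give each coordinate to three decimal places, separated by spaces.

1.025 1.719 1.775

initial: κ=0.2907, φ=59.20°, ℓ=1.4889
cmd 1: set ℓ=3.0217 → (κ,φ,ℓ)=(0.2907,59.20°,3.0217) → tip=(0.6370,1.0685,2.6478)
cmd 2: set κ=0.5594 → (κ,φ,ℓ)=(0.5594,59.20°,3.0217) → tip=(1.0245,1.7186,1.7749)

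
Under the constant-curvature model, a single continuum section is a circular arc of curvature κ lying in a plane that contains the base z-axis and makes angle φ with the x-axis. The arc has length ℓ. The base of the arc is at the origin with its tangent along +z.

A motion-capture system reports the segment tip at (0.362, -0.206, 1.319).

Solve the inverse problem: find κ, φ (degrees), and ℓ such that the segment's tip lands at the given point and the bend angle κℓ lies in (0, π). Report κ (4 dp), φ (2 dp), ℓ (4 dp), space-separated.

0.4354 330.36 1.4050

ρ = √(x²+y²) = √(0.362² + -0.206²) = 0.41651
φ = atan2(y, x) mod 360° = atan2(-0.206, 0.362) = 330.3575°
|p|² = ρ² + z² = 0.41651² + 1.319² = 1.91324
κ = 2ρ / |p|² = 2×0.41651 / 1.91324 = 0.43540
θ = 2·atan2(ρ, z) = 2·atan2(0.41651, 1.319) = 0.61173 rad
ℓ = θ/κ = 0.61173/0.43540 = 1.40500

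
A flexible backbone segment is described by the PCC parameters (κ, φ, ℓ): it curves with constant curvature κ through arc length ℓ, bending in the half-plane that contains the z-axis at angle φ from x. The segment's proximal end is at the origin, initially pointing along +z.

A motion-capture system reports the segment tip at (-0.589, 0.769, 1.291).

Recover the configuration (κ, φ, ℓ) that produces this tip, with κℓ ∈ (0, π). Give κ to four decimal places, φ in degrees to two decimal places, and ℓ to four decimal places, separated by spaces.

ρ = √(x²+y²) = √(-0.589² + 0.769²) = 0.96865
φ = atan2(y, x) mod 360° = atan2(0.769, -0.589) = 127.4496°
|p|² = ρ² + z² = 0.96865² + 1.291² = 2.60496
κ = 2ρ / |p|² = 2×0.96865 / 2.60496 = 0.74370
θ = 2·atan2(ρ, z) = 2·atan2(0.96865, 1.291) = 1.28740 rad
ℓ = θ/κ = 1.28740/0.74370 = 1.73108

0.7437 127.45 1.7311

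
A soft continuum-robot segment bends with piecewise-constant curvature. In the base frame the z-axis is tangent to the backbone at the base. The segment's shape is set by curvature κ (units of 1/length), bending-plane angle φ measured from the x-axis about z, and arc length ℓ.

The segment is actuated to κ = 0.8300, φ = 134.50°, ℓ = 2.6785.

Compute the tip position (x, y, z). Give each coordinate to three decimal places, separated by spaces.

θ = κ·ℓ = 0.8300 × 2.6785 = 2.22315 rad
ρ = (1 − cos θ)/κ = (1 − -0.60706)/0.8300 = 1.93622
z = sin θ / κ = 0.79465/0.8300 = 0.95741
x = ρ cos φ = 1.93622 × cos(134.50°) = -1.35711
y = ρ sin φ = 1.93622 × sin(134.50°) = 1.38101

-1.357 1.381 0.957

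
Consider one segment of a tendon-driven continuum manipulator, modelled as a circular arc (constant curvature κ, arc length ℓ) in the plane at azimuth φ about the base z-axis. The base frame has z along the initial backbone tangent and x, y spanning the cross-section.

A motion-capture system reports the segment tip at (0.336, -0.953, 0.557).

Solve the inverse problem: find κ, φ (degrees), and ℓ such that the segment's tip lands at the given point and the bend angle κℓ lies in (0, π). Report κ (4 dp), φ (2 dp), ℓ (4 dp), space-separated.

ρ = √(x²+y²) = √(0.336² + -0.953²) = 1.01050
φ = atan2(y, x) mod 360° = atan2(-0.953, 0.336) = 289.4212°
|p|² = ρ² + z² = 1.01050² + 0.557² = 1.33135
κ = 2ρ / |p|² = 2×1.01050 / 1.33135 = 1.51800
θ = 2·atan2(ρ, z) = 2·atan2(1.01050, 0.557) = 2.13404 rad
ℓ = θ/κ = 2.13404/1.51800 = 1.40583

1.5180 289.42 1.4058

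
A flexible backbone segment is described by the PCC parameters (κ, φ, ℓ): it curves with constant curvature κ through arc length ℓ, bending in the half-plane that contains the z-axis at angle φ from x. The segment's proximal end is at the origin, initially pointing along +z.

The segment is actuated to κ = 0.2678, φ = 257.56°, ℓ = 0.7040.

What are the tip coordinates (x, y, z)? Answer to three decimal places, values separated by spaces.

θ = κ·ℓ = 0.2678 × 0.7040 = 0.18853 rad
ρ = (1 − cos θ)/κ = (1 − 0.98228)/0.2678 = 0.06617
z = sin θ / κ = 0.18742/0.2678 = 0.69984
x = ρ cos φ = 0.06617 × cos(257.56°) = -0.01425
y = ρ sin φ = 0.06617 × sin(257.56°) = -0.06461

-0.014 -0.065 0.700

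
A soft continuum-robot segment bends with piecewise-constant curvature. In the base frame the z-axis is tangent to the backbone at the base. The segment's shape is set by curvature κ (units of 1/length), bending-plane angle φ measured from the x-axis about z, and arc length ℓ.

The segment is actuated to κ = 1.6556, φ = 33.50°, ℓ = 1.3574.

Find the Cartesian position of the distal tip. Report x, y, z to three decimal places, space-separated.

0.819 0.542 0.471

θ = κ·ℓ = 1.6556 × 1.3574 = 2.24731 rad
ρ = (1 − cos θ)/κ = (1 − -0.62608)/1.6556 = 0.98217
z = sin θ / κ = 0.77976/1.6556 = 0.47098
x = ρ cos φ = 0.98217 × cos(33.50°) = 0.81902
y = ρ sin φ = 0.98217 × sin(33.50°) = 0.54210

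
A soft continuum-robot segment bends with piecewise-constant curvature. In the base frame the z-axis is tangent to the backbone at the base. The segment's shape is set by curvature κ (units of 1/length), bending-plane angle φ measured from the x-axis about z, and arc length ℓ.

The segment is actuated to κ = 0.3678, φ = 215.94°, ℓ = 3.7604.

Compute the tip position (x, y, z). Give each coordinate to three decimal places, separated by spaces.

-1.790 -1.298 2.671

θ = κ·ℓ = 0.3678 × 3.7604 = 1.38308 rad
ρ = (1 − cos θ)/κ = (1 − 0.18662)/0.3678 = 2.21147
z = sin θ / κ = 0.98243/0.3678 = 2.67110
x = ρ cos φ = 2.21147 × cos(215.94°) = -1.79048
y = ρ sin φ = 2.21147 × sin(215.94°) = -1.29800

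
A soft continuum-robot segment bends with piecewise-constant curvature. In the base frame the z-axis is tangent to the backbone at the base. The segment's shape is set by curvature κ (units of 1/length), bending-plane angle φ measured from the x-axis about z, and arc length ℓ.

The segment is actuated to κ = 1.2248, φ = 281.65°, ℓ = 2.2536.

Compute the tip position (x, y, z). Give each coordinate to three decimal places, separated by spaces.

θ = κ·ℓ = 1.2248 × 2.2536 = 2.76021 rad
ρ = (1 − cos θ)/κ = (1 − -0.92815)/1.2248 = 1.57426
z = sin θ / κ = 0.37220/1.2248 = 0.30389
x = ρ cos φ = 1.57426 × cos(281.65°) = 0.31789
y = ρ sin φ = 1.57426 × sin(281.65°) = -1.54183

0.318 -1.542 0.304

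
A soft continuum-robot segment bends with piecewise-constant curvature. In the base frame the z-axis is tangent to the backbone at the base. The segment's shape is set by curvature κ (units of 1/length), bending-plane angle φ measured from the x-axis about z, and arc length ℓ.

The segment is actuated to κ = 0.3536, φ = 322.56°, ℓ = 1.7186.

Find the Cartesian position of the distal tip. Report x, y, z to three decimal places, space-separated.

θ = κ·ℓ = 0.3536 × 1.7186 = 0.60770 rad
ρ = (1 − cos θ)/κ = (1 − 0.82097)/0.3536 = 0.50632
z = sin θ / κ = 0.57098/0.3536 = 1.61476
x = ρ cos φ = 0.50632 × cos(322.56°) = 0.40201
y = ρ sin φ = 0.50632 × sin(322.56°) = -0.30781

0.402 -0.308 1.615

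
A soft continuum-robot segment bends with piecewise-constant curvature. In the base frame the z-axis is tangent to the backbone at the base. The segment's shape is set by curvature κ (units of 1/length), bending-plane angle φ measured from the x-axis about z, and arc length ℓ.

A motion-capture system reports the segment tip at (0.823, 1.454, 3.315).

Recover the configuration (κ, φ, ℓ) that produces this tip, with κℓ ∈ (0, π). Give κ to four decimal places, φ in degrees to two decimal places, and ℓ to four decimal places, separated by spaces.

0.2425 60.49 3.8506

ρ = √(x²+y²) = √(0.823² + 1.454²) = 1.67076
φ = atan2(y, x) mod 360° = atan2(1.454, 0.823) = 60.4891°
|p|² = ρ² + z² = 1.67076² + 3.315² = 13.78067
κ = 2ρ / |p|² = 2×1.67076 / 13.78067 = 0.24248
θ = 2·atan2(ρ, z) = 2·atan2(1.67076, 3.315) = 0.93369 rad
ℓ = θ/κ = 0.93369/0.24248 = 3.85058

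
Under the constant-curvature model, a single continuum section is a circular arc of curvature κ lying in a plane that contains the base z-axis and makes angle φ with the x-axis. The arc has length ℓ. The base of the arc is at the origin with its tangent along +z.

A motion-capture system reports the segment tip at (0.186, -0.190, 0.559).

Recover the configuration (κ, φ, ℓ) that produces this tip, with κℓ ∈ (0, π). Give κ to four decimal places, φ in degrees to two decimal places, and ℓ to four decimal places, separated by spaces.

ρ = √(x²+y²) = √(0.186² + -0.190²) = 0.26589
φ = atan2(y, x) mod 360° = atan2(-0.190, 0.186) = 314.3905°
|p|² = ρ² + z² = 0.26589² + 0.559² = 0.38318
κ = 2ρ / |p|² = 2×0.26589 / 0.38318 = 1.38780
θ = 2·atan2(ρ, z) = 2·atan2(0.26589, 0.559) = 0.88795 rad
ℓ = θ/κ = 0.88795/1.38780 = 0.63983

1.3878 314.39 0.6398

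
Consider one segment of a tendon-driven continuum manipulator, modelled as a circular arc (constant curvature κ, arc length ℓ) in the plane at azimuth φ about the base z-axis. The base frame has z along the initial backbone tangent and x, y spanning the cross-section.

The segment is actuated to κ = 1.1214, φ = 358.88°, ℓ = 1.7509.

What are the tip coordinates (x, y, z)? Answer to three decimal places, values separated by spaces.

θ = κ·ℓ = 1.1214 × 1.7509 = 1.96346 rad
ρ = (1 − cos θ)/κ = (1 − -0.38265)/1.1214 = 1.23297
z = sin θ / κ = 0.92389/1.1214 = 0.82387
x = ρ cos φ = 1.23297 × cos(358.88°) = 1.23273
y = ρ sin φ = 1.23297 × sin(358.88°) = -0.02410

1.233 -0.024 0.824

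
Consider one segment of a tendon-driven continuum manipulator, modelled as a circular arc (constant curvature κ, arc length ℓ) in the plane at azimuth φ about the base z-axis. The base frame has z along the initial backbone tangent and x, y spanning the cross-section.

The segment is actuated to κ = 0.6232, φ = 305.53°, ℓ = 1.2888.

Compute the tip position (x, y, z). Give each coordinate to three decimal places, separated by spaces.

θ = κ·ℓ = 0.6232 × 1.2888 = 0.80318 rad
ρ = (1 − cos θ)/κ = (1 − 0.69442)/0.6232 = 0.49034
z = sin θ / κ = 0.71957/0.6232 = 1.15463
x = ρ cos φ = 0.49034 × cos(305.53°) = 0.28495
y = ρ sin φ = 0.49034 × sin(305.53°) = -0.39904

0.285 -0.399 1.155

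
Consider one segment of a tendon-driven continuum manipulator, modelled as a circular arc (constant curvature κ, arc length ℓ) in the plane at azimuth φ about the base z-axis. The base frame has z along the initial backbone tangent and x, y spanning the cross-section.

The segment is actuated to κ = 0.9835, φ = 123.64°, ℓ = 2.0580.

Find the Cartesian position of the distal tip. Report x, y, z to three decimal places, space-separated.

θ = κ·ℓ = 0.9835 × 2.0580 = 2.02404 rad
ρ = (1 − cos θ)/κ = (1 − -0.43789)/0.9835 = 1.46201
z = sin θ / κ = 0.89903/0.9835 = 0.91411
x = ρ cos φ = 1.46201 × cos(123.64°) = -0.80991
y = ρ sin φ = 1.46201 × sin(123.64°) = 1.21717

-0.810 1.217 0.914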